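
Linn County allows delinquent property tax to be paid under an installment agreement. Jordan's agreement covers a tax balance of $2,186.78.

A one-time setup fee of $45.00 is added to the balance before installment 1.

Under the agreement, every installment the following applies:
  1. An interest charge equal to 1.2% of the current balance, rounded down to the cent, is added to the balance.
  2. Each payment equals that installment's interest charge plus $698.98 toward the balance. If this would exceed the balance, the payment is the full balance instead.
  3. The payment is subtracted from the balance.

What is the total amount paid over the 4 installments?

Installment 1: $2,231.78 +$26.78 interest = $2,258.56; pay $725.76 → $1,532.80
Installment 2: $1,532.80 +$18.39 interest = $1,551.19; pay $717.37 → $833.82
Installment 3: $833.82 +$10.00 interest = $843.82; pay $708.98 → $134.84
Installment 4: $134.84 +$1.61 interest = $136.45; pay $136.45 → $0.00
Total paid: $2,288.56

$2,288.56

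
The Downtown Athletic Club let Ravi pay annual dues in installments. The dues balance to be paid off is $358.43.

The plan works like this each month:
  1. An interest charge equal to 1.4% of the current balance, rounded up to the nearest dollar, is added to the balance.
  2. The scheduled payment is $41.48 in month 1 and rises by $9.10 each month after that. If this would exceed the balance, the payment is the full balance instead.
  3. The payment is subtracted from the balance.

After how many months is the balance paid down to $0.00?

Month 1: opening $358.43; interest $6.00 → $364.43; payment $41.48; balance $322.95
Month 2: opening $322.95; interest $5.00 → $327.95; payment $50.58; balance $277.37
Month 3: opening $277.37; interest $4.00 → $281.37; payment $59.68; balance $221.69
Month 4: opening $221.69; interest $4.00 → $225.69; payment $68.78; balance $156.91
Month 5: opening $156.91; interest $3.00 → $159.91; payment $77.88; balance $82.03
Month 6: opening $82.03; interest $2.00 → $84.03; payment $84.03; balance $0.00
Balance reaches $0.00 in month 6.

6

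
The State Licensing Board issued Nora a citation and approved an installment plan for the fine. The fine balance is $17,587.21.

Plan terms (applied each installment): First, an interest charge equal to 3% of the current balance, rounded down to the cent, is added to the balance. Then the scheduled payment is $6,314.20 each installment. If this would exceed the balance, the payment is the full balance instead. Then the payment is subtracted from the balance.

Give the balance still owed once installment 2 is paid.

Installment 1: opening $17,587.21; interest $527.61 → $18,114.82; payment $6,314.20; balance $11,800.62
Installment 2: opening $11,800.62; interest $354.01 → $12,154.63; payment $6,314.20; balance $5,840.43

$5,840.43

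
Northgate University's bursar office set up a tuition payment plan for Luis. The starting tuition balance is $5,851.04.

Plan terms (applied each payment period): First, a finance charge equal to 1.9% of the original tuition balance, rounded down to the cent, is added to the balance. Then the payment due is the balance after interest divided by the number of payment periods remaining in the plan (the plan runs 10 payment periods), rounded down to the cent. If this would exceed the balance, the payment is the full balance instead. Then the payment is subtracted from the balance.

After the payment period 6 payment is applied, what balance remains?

$2,716.44

Payment period 1: opening $5,851.04; interest $111.16 → $5,962.20; payment $596.22; balance $5,365.98
Payment period 2: opening $5,365.98; interest $111.16 → $5,477.14; payment $608.57; balance $4,868.57
Payment period 3: opening $4,868.57; interest $111.16 → $4,979.73; payment $622.46; balance $4,357.27
Payment period 4: opening $4,357.27; interest $111.16 → $4,468.43; payment $638.34; balance $3,830.09
Payment period 5: opening $3,830.09; interest $111.16 → $3,941.25; payment $656.87; balance $3,284.38
Payment period 6: opening $3,284.38; interest $111.16 → $3,395.54; payment $679.10; balance $2,716.44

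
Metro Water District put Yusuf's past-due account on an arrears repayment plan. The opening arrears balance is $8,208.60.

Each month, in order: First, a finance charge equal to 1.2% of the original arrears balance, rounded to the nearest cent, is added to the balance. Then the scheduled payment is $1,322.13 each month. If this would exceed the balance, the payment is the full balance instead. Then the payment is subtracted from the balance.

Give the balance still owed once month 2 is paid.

$5,761.34

Month 1: opening $8,208.60; interest $98.50 → $8,307.10; payment $1,322.13; balance $6,984.97
Month 2: opening $6,984.97; interest $98.50 → $7,083.47; payment $1,322.13; balance $5,761.34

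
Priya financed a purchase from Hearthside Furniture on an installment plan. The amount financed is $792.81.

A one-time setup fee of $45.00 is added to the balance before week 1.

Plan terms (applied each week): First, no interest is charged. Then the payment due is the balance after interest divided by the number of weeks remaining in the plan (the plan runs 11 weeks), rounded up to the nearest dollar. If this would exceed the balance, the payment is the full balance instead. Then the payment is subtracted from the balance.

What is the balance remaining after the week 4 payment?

Week 1: opening $837.81; payment $77.00; balance $760.81
Week 2: opening $760.81; payment $77.00; balance $683.81
Week 3: opening $683.81; payment $76.00; balance $607.81
Week 4: opening $607.81; payment $76.00; balance $531.81

$531.81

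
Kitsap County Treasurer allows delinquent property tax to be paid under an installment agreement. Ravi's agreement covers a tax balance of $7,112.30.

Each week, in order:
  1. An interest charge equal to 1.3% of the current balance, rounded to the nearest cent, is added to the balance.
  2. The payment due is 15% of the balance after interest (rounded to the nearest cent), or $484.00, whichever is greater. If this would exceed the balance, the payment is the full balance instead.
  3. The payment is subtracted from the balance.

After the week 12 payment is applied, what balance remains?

$132.08

Week 1: $7,112.30 +$92.46 interest = $7,204.76; pay $1,080.71 → $6,124.05
Week 2: $6,124.05 +$79.61 interest = $6,203.66; pay $930.55 → $5,273.11
Week 3: $5,273.11 +$68.55 interest = $5,341.66; pay $801.25 → $4,540.41
Week 4: $4,540.41 +$59.03 interest = $4,599.44; pay $689.92 → $3,909.52
Week 5: $3,909.52 +$50.82 interest = $3,960.34; pay $594.05 → $3,366.29
Week 6: $3,366.29 +$43.76 interest = $3,410.05; pay $511.51 → $2,898.54
Week 7: $2,898.54 +$37.68 interest = $2,936.22; pay $484.00 → $2,452.22
Week 8: $2,452.22 +$31.88 interest = $2,484.10; pay $484.00 → $2,000.10
Week 9: $2,000.10 +$26.00 interest = $2,026.10; pay $484.00 → $1,542.10
Week 10: $1,542.10 +$20.05 interest = $1,562.15; pay $484.00 → $1,078.15
Week 11: $1,078.15 +$14.02 interest = $1,092.17; pay $484.00 → $608.17
Week 12: $608.17 +$7.91 interest = $616.08; pay $484.00 → $132.08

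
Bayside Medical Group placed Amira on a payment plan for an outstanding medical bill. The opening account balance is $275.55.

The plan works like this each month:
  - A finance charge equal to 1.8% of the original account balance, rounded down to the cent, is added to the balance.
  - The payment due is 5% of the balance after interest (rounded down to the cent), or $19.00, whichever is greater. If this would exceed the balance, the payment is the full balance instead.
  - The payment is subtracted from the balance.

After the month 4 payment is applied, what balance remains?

$219.35

Month 1: $275.55 +$4.95 interest = $280.50; pay $19.00 → $261.50
Month 2: $261.50 +$4.95 interest = $266.45; pay $19.00 → $247.45
Month 3: $247.45 +$4.95 interest = $252.40; pay $19.00 → $233.40
Month 4: $233.40 +$4.95 interest = $238.35; pay $19.00 → $219.35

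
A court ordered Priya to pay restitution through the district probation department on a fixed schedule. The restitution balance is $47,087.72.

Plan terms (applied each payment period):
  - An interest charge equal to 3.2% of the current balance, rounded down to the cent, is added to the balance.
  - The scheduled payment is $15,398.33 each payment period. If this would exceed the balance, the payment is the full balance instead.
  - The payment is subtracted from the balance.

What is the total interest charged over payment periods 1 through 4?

$3,302.68

Payment period 1: $47,087.72 +$1,506.80 interest = $48,594.52; pay $15,398.33 → $33,196.19
Payment period 2: $33,196.19 +$1,062.27 interest = $34,258.46; pay $15,398.33 → $18,860.13
Payment period 3: $18,860.13 +$603.52 interest = $19,463.65; pay $15,398.33 → $4,065.32
Payment period 4: $4,065.32 +$130.09 interest = $4,195.41; pay $4,195.41 → $0.00
Total interest: $1,506.80 + $1,062.27 + $603.52 + $130.09 = $3,302.68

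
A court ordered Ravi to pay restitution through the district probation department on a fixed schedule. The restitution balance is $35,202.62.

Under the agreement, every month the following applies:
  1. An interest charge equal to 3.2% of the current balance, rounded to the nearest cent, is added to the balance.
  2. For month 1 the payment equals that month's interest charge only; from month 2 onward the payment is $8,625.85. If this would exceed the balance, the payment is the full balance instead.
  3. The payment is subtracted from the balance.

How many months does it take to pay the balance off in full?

6

# | Opening | Interest | Payment | End bal
1 | $35,202.62 | $1,126.48 | $1,126.48 | $35,202.62
2 | $35,202.62 | $1,126.48 | $8,625.85 | $27,703.25
3 | $27,703.25 | $886.50 | $8,625.85 | $19,963.90
4 | $19,963.90 | $638.84 | $8,625.85 | $11,976.89
5 | $11,976.89 | $383.26 | $8,625.85 | $3,734.30
6 | $3,734.30 | $119.50 | $3,853.80 | $0.00
Balance reaches $0.00 in month 6.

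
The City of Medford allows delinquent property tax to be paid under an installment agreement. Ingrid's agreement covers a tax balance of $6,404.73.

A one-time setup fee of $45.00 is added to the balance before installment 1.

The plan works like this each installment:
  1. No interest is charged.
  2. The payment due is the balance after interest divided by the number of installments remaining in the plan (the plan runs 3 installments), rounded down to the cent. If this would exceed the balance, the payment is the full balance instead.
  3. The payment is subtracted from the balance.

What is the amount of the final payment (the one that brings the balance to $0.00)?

Installment 1: opening $6,449.73; payment $2,149.91; balance $4,299.82
Installment 2: opening $4,299.82; payment $2,149.91; balance $2,149.91
Installment 3: opening $2,149.91; payment $2,149.91; balance $0.00

$2,149.91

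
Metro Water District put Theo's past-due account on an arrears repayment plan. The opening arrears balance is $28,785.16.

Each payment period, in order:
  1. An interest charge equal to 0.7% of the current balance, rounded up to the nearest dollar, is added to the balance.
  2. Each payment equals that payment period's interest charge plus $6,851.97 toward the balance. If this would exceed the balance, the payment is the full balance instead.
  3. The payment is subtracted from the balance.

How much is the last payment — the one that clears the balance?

$1,387.28

Payment period 1: opening $28,785.16; interest $202.00 → $28,987.16; payment $7,053.97; balance $21,933.19
Payment period 2: opening $21,933.19; interest $154.00 → $22,087.19; payment $7,005.97; balance $15,081.22
Payment period 3: opening $15,081.22; interest $106.00 → $15,187.22; payment $6,957.97; balance $8,229.25
Payment period 4: opening $8,229.25; interest $58.00 → $8,287.25; payment $6,909.97; balance $1,377.28
Payment period 5: opening $1,377.28; interest $10.00 → $1,387.28; payment $1,387.28; balance $0.00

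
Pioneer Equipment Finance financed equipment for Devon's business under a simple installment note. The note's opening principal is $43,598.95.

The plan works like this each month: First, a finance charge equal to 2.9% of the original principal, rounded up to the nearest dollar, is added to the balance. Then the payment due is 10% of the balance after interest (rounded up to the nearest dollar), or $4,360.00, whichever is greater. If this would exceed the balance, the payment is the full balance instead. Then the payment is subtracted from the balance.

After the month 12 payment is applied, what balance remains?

$6,331.95

Month 1: opening $43,598.95; interest $1,265.00 → $44,863.95; payment $4,487.00; balance $40,376.95
Month 2: opening $40,376.95; interest $1,265.00 → $41,641.95; payment $4,360.00; balance $37,281.95
Month 3: opening $37,281.95; interest $1,265.00 → $38,546.95; payment $4,360.00; balance $34,186.95
Month 4: opening $34,186.95; interest $1,265.00 → $35,451.95; payment $4,360.00; balance $31,091.95
Month 5: opening $31,091.95; interest $1,265.00 → $32,356.95; payment $4,360.00; balance $27,996.95
Month 6: opening $27,996.95; interest $1,265.00 → $29,261.95; payment $4,360.00; balance $24,901.95
Month 7: opening $24,901.95; interest $1,265.00 → $26,166.95; payment $4,360.00; balance $21,806.95
Month 8: opening $21,806.95; interest $1,265.00 → $23,071.95; payment $4,360.00; balance $18,711.95
Month 9: opening $18,711.95; interest $1,265.00 → $19,976.95; payment $4,360.00; balance $15,616.95
Month 10: opening $15,616.95; interest $1,265.00 → $16,881.95; payment $4,360.00; balance $12,521.95
Month 11: opening $12,521.95; interest $1,265.00 → $13,786.95; payment $4,360.00; balance $9,426.95
Month 12: opening $9,426.95; interest $1,265.00 → $10,691.95; payment $4,360.00; balance $6,331.95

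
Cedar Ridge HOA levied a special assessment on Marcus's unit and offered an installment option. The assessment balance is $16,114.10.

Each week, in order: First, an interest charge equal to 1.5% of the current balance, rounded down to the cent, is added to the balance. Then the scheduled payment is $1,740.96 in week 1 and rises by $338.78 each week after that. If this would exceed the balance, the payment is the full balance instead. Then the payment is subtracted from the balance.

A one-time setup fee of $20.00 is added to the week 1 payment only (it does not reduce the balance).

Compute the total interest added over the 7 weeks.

Week 1: $16,114.10 +$241.71 interest = $16,355.81; pay $1,740.96 (+ $20.00 fee) → $14,614.85
Week 2: $14,614.85 +$219.22 interest = $14,834.07; pay $2,079.74 → $12,754.33
Week 3: $12,754.33 +$191.31 interest = $12,945.64; pay $2,418.52 → $10,527.12
Week 4: $10,527.12 +$157.90 interest = $10,685.02; pay $2,757.30 → $7,927.72
Week 5: $7,927.72 +$118.91 interest = $8,046.63; pay $3,096.08 → $4,950.55
Week 6: $4,950.55 +$74.25 interest = $5,024.80; pay $3,434.86 → $1,589.94
Week 7: $1,589.94 +$23.84 interest = $1,613.78; pay $1,613.78 → $0.00
Total interest: $241.71 + $219.22 + $191.31 + $157.90 + $118.91 + $74.25 + $23.84 = $1,027.14

$1,027.14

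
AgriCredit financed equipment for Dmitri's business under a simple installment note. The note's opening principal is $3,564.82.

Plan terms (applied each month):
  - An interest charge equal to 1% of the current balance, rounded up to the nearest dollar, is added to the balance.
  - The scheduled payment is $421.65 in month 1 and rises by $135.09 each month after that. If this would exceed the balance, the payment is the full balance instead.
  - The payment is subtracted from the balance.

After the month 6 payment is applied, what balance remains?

$0.00

Month 1: opening $3,564.82; interest $36.00 → $3,600.82; payment $421.65; balance $3,179.17
Month 2: opening $3,179.17; interest $32.00 → $3,211.17; payment $556.74; balance $2,654.43
Month 3: opening $2,654.43; interest $27.00 → $2,681.43; payment $691.83; balance $1,989.60
Month 4: opening $1,989.60; interest $20.00 → $2,009.60; payment $826.92; balance $1,182.68
Month 5: opening $1,182.68; interest $12.00 → $1,194.68; payment $962.01; balance $232.67
Month 6: opening $232.67; interest $3.00 → $235.67; payment $235.67; balance $0.00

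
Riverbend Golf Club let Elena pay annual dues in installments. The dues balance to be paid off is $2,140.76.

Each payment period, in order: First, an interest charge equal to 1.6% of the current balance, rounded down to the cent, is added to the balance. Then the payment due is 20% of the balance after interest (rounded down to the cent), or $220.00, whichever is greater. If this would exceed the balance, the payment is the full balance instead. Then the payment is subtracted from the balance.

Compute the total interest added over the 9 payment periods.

# | Opening | Interest | Payment | End bal
1 | $2,140.76 | $34.25 | $435.00 | $1,740.01
2 | $1,740.01 | $27.84 | $353.57 | $1,414.28
3 | $1,414.28 | $22.62 | $287.38 | $1,149.52
4 | $1,149.52 | $18.39 | $233.58 | $934.33
5 | $934.33 | $14.94 | $220.00 | $729.27
6 | $729.27 | $11.66 | $220.00 | $520.93
7 | $520.93 | $8.33 | $220.00 | $309.26
8 | $309.26 | $4.94 | $220.00 | $94.20
9 | $94.20 | $1.50 | $95.70 | $0.00
Total interest: $34.25 + $27.84 + $22.62 + $18.39 + $14.94 + $11.66 + $8.33 + $4.94 + $1.50 = $144.47

$144.47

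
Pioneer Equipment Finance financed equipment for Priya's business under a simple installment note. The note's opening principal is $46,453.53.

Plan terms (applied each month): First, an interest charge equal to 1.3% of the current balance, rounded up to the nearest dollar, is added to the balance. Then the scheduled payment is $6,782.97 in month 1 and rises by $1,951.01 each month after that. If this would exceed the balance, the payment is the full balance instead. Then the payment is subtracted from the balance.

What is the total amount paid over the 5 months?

$48,405.53

# | Opening | Interest | Payment | End bal
1 | $46,453.53 | $604.00 | $6,782.97 | $40,274.56
2 | $40,274.56 | $524.00 | $8,733.98 | $32,064.58
3 | $32,064.58 | $417.00 | $10,684.99 | $21,796.59
4 | $21,796.59 | $284.00 | $12,636.00 | $9,444.59
5 | $9,444.59 | $123.00 | $9,567.59 | $0.00
Total paid: $48,405.53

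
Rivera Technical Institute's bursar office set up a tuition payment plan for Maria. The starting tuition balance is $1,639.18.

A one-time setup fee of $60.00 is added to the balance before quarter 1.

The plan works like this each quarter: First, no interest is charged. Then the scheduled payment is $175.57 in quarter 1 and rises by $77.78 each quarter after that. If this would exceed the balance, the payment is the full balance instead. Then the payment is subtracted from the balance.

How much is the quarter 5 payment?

$486.69

# | Opening | Payment | End bal
1 | $1,699.18 | $175.57 | $1,523.61
2 | $1,523.61 | $253.35 | $1,270.26
3 | $1,270.26 | $331.13 | $939.13
4 | $939.13 | $408.91 | $530.22
5 | $530.22 | $486.69 | $43.53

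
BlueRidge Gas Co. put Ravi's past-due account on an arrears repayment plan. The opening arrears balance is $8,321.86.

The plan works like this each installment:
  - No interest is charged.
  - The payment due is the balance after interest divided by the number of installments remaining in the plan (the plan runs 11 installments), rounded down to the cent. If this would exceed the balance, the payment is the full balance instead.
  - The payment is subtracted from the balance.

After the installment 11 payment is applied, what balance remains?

Installment 1: $8,321.86 − $756.53 → $7,565.33
Installment 2: $7,565.33 − $756.53 → $6,808.80
Installment 3: $6,808.80 − $756.53 → $6,052.27
Installment 4: $6,052.27 − $756.53 → $5,295.74
Installment 5: $5,295.74 − $756.53 → $4,539.21
Installment 6: $4,539.21 − $756.53 → $3,782.68
Installment 7: $3,782.68 − $756.53 → $3,026.15
Installment 8: $3,026.15 − $756.53 → $2,269.62
Installment 9: $2,269.62 − $756.54 → $1,513.08
Installment 10: $1,513.08 − $756.54 → $756.54
Installment 11: $756.54 − $756.54 → $0.00

$0.00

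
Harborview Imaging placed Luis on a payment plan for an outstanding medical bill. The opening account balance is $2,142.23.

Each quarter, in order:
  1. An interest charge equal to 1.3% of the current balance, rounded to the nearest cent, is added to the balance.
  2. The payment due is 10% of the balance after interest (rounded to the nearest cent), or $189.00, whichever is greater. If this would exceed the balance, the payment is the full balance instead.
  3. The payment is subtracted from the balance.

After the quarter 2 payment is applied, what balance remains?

Quarter 1: opening $2,142.23; interest $27.85 → $2,170.08; payment $217.01; balance $1,953.07
Quarter 2: opening $1,953.07; interest $25.39 → $1,978.46; payment $197.85; balance $1,780.61

$1,780.61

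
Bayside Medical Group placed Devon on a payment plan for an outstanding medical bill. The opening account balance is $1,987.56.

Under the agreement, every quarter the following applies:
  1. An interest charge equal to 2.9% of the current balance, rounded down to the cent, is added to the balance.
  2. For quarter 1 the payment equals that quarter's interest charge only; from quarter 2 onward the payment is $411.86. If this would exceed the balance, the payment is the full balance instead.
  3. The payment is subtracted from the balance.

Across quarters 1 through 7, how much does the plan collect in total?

# | Opening | Interest | Payment | End bal
1 | $1,987.56 | $57.63 | $57.63 | $1,987.56
2 | $1,987.56 | $57.63 | $411.86 | $1,633.33
3 | $1,633.33 | $47.36 | $411.86 | $1,268.83
4 | $1,268.83 | $36.79 | $411.86 | $893.76
5 | $893.76 | $25.91 | $411.86 | $507.81
6 | $507.81 | $14.72 | $411.86 | $110.67
7 | $110.67 | $3.20 | $113.87 | $0.00
Total paid: $2,230.80

$2,230.80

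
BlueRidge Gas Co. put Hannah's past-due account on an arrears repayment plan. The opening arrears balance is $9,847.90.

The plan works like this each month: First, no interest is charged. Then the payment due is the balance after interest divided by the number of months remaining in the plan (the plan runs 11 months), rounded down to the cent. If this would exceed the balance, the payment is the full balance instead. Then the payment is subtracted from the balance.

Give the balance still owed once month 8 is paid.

Month 1: $9,847.90 − $895.26 → $8,952.64
Month 2: $8,952.64 − $895.26 → $8,057.38
Month 3: $8,057.38 − $895.26 → $7,162.12
Month 4: $7,162.12 − $895.26 → $6,266.86
Month 5: $6,266.86 − $895.26 → $5,371.60
Month 6: $5,371.60 − $895.26 → $4,476.34
Month 7: $4,476.34 − $895.26 → $3,581.08
Month 8: $3,581.08 − $895.27 → $2,685.81

$2,685.81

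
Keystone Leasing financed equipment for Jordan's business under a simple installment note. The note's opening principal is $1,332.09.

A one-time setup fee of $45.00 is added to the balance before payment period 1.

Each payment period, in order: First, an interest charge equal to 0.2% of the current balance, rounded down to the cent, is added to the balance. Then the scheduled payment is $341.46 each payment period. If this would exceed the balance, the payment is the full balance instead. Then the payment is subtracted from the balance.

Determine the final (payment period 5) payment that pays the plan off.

Payment period 1: opening $1,377.09; interest $2.75 → $1,379.84; payment $341.46; balance $1,038.38
Payment period 2: opening $1,038.38; interest $2.07 → $1,040.45; payment $341.46; balance $698.99
Payment period 3: opening $698.99; interest $1.39 → $700.38; payment $341.46; balance $358.92
Payment period 4: opening $358.92; interest $0.71 → $359.63; payment $341.46; balance $18.17
Payment period 5: opening $18.17; interest $0.03 → $18.20; payment $18.20; balance $0.00

$18.20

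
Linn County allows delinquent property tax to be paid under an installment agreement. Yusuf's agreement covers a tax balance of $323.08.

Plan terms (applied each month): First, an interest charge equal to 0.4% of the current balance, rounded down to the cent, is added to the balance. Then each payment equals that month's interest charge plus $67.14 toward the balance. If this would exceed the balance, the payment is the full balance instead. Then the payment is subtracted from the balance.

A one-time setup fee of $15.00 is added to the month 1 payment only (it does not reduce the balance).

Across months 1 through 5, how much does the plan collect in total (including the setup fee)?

Month 1: $323.08 +$1.29 interest = $324.37; pay $68.43 (+ $15.00 fee) → $255.94
Month 2: $255.94 +$1.02 interest = $256.96; pay $68.16 → $188.80
Month 3: $188.80 +$0.75 interest = $189.55; pay $67.89 → $121.66
Month 4: $121.66 +$0.48 interest = $122.14; pay $67.62 → $54.52
Month 5: $54.52 +$0.21 interest = $54.73; pay $54.73 → $0.00
Total paid: $341.83

$341.83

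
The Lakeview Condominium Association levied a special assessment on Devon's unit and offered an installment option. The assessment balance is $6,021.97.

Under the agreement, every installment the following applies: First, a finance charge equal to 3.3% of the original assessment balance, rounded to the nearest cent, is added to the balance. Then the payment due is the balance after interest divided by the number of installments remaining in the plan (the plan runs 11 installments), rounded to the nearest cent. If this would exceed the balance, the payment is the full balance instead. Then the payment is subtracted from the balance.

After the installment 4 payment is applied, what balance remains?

# | Opening | Interest | Payment | End bal
1 | $6,021.97 | $198.73 | $565.52 | $5,655.18
2 | $5,655.18 | $198.73 | $585.39 | $5,268.52
3 | $5,268.52 | $198.73 | $607.47 | $4,859.78
4 | $4,859.78 | $198.73 | $632.31 | $4,426.20

$4,426.20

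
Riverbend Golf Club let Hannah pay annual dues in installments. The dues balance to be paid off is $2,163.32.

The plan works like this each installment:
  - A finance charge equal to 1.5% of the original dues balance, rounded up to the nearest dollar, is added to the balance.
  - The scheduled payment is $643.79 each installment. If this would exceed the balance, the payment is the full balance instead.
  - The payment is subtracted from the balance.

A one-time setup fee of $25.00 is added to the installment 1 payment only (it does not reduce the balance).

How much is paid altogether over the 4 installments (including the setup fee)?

$2,320.32

Installment 1: opening $2,163.32; interest $33.00 → $2,196.32; payment $643.79 (+ $25.00 fee); balance $1,552.53
Installment 2: opening $1,552.53; interest $33.00 → $1,585.53; payment $643.79; balance $941.74
Installment 3: opening $941.74; interest $33.00 → $974.74; payment $643.79; balance $330.95
Installment 4: opening $330.95; interest $33.00 → $363.95; payment $363.95; balance $0.00
Total paid: $2,320.32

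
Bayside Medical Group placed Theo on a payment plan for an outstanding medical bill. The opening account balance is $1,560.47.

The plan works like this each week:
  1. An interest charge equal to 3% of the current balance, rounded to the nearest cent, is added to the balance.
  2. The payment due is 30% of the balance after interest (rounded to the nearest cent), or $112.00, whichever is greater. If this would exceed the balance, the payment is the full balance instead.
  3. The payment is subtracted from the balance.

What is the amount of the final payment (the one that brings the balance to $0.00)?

# | Opening | Interest | Payment | End bal
1 | $1,560.47 | $46.81 | $482.18 | $1,125.10
2 | $1,125.10 | $33.75 | $347.66 | $811.19
3 | $811.19 | $24.34 | $250.66 | $584.87
4 | $584.87 | $17.55 | $180.73 | $421.69
5 | $421.69 | $12.65 | $130.30 | $304.04
6 | $304.04 | $9.12 | $112.00 | $201.16
7 | $201.16 | $6.03 | $112.00 | $95.19
8 | $95.19 | $2.86 | $98.05 | $0.00

$98.05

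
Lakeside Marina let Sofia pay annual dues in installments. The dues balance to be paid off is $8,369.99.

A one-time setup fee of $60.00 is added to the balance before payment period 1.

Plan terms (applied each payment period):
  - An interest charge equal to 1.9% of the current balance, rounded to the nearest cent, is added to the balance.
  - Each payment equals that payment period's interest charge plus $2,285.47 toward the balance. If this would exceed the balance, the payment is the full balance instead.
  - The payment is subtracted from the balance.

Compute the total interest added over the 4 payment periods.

Payment period 1: $8,429.99 +$160.17 interest = $8,590.16; pay $2,445.64 → $6,144.52
Payment period 2: $6,144.52 +$116.75 interest = $6,261.27; pay $2,402.22 → $3,859.05
Payment period 3: $3,859.05 +$73.32 interest = $3,932.37; pay $2,358.79 → $1,573.58
Payment period 4: $1,573.58 +$29.90 interest = $1,603.48; pay $1,603.48 → $0.00
Total interest: $160.17 + $116.75 + $73.32 + $29.90 = $380.14

$380.14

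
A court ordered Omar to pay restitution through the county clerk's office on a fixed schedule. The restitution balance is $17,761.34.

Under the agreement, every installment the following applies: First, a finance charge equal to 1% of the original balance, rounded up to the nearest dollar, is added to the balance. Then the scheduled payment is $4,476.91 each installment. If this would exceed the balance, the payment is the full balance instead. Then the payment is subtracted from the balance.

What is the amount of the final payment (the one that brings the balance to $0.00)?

$743.70

# | Opening | Interest | Payment | End bal
1 | $17,761.34 | $178.00 | $4,476.91 | $13,462.43
2 | $13,462.43 | $178.00 | $4,476.91 | $9,163.52
3 | $9,163.52 | $178.00 | $4,476.91 | $4,864.61
4 | $4,864.61 | $178.00 | $4,476.91 | $565.70
5 | $565.70 | $178.00 | $743.70 | $0.00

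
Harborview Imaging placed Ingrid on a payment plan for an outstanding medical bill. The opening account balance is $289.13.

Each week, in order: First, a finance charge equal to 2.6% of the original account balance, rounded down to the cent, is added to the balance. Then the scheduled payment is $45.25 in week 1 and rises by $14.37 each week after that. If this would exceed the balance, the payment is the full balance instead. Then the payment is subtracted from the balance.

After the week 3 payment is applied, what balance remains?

# | Opening | Interest | Payment | End bal
1 | $289.13 | $7.51 | $45.25 | $251.39
2 | $251.39 | $7.51 | $59.62 | $199.28
3 | $199.28 | $7.51 | $73.99 | $132.80

$132.80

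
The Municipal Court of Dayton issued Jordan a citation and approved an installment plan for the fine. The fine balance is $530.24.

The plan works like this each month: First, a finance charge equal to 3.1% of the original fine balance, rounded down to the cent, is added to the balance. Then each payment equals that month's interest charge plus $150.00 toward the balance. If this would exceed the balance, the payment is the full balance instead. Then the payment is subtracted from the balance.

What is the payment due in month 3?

$166.43

# | Opening | Interest | Payment | End bal
1 | $530.24 | $16.43 | $166.43 | $380.24
2 | $380.24 | $16.43 | $166.43 | $230.24
3 | $230.24 | $16.43 | $166.43 | $80.24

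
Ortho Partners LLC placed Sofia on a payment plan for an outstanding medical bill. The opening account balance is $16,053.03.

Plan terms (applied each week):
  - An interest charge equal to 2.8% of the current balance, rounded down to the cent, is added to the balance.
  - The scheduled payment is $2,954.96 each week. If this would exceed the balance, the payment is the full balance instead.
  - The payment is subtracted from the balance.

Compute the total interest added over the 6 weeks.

$1,604.46

Week 1: opening $16,053.03; interest $449.48 → $16,502.51; payment $2,954.96; balance $13,547.55
Week 2: opening $13,547.55; interest $379.33 → $13,926.88; payment $2,954.96; balance $10,971.92
Week 3: opening $10,971.92; interest $307.21 → $11,279.13; payment $2,954.96; balance $8,324.17
Week 4: opening $8,324.17; interest $233.07 → $8,557.24; payment $2,954.96; balance $5,602.28
Week 5: opening $5,602.28; interest $156.86 → $5,759.14; payment $2,954.96; balance $2,804.18
Week 6: opening $2,804.18; interest $78.51 → $2,882.69; payment $2,882.69; balance $0.00
Total interest: $449.48 + $379.33 + $307.21 + $233.07 + $156.86 + $78.51 = $1,604.46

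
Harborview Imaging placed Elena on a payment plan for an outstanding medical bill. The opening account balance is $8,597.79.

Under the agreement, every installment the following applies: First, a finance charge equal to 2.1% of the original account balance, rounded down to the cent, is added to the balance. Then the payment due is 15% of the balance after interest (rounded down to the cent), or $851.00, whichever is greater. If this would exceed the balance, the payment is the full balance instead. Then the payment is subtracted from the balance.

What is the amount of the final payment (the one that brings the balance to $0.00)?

$464.55

Installment 1: $8,597.79 +$180.55 interest = $8,778.34; pay $1,316.75 → $7,461.59
Installment 2: $7,461.59 +$180.55 interest = $7,642.14; pay $1,146.32 → $6,495.82
Installment 3: $6,495.82 +$180.55 interest = $6,676.37; pay $1,001.45 → $5,674.92
Installment 4: $5,674.92 +$180.55 interest = $5,855.47; pay $878.32 → $4,977.15
Installment 5: $4,977.15 +$180.55 interest = $5,157.70; pay $851.00 → $4,306.70
Installment 6: $4,306.70 +$180.55 interest = $4,487.25; pay $851.00 → $3,636.25
Installment 7: $3,636.25 +$180.55 interest = $3,816.80; pay $851.00 → $2,965.80
Installment 8: $2,965.80 +$180.55 interest = $3,146.35; pay $851.00 → $2,295.35
Installment 9: $2,295.35 +$180.55 interest = $2,475.90; pay $851.00 → $1,624.90
Installment 10: $1,624.90 +$180.55 interest = $1,805.45; pay $851.00 → $954.45
Installment 11: $954.45 +$180.55 interest = $1,135.00; pay $851.00 → $284.00
Installment 12: $284.00 +$180.55 interest = $464.55; pay $464.55 → $0.00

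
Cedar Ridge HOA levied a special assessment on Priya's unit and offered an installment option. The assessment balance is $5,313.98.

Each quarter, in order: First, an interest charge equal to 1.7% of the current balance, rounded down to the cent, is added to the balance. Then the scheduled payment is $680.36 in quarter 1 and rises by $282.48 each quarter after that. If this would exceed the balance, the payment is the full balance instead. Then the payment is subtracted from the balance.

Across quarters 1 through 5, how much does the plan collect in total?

# | Opening | Interest | Payment | End bal
1 | $5,313.98 | $90.33 | $680.36 | $4,723.95
2 | $4,723.95 | $80.30 | $962.84 | $3,841.41
3 | $3,841.41 | $65.30 | $1,245.32 | $2,661.39
4 | $2,661.39 | $45.24 | $1,527.80 | $1,178.83
5 | $1,178.83 | $20.04 | $1,198.87 | $0.00
Total paid: $5,615.19

$5,615.19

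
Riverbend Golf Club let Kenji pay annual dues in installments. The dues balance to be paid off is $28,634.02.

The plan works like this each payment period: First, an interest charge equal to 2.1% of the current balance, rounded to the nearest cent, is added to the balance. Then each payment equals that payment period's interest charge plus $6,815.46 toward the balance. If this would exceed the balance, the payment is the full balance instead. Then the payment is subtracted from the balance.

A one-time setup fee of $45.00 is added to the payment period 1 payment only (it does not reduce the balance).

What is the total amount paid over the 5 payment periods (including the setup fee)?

Payment period 1: opening $28,634.02; interest $601.31 → $29,235.33; payment $7,416.77 (+ $45.00 fee); balance $21,818.56
Payment period 2: opening $21,818.56; interest $458.19 → $22,276.75; payment $7,273.65; balance $15,003.10
Payment period 3: opening $15,003.10; interest $315.07 → $15,318.17; payment $7,130.53; balance $8,187.64
Payment period 4: opening $8,187.64; interest $171.94 → $8,359.58; payment $6,987.40; balance $1,372.18
Payment period 5: opening $1,372.18; interest $28.82 → $1,401.00; payment $1,401.00; balance $0.00
Total paid: $30,254.35

$30,254.35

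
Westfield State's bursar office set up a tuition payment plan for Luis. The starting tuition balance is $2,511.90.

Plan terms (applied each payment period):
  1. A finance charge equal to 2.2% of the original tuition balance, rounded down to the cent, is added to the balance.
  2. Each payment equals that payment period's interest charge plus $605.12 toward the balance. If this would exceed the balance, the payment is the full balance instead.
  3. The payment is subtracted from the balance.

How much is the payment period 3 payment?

$660.38

Payment period 1: $2,511.90 +$55.26 interest = $2,567.16; pay $660.38 → $1,906.78
Payment period 2: $1,906.78 +$55.26 interest = $1,962.04; pay $660.38 → $1,301.66
Payment period 3: $1,301.66 +$55.26 interest = $1,356.92; pay $660.38 → $696.54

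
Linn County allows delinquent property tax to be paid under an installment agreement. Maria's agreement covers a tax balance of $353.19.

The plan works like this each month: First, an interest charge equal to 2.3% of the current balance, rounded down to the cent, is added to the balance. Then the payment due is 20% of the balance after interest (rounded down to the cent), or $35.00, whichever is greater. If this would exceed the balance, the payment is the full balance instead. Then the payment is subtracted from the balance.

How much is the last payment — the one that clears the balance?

$29.26

# | Opening | Interest | Payment | End bal
1 | $353.19 | $8.12 | $72.26 | $289.05
2 | $289.05 | $6.64 | $59.13 | $236.56
3 | $236.56 | $5.44 | $48.40 | $193.60
4 | $193.60 | $4.45 | $39.61 | $158.44
5 | $158.44 | $3.64 | $35.00 | $127.08
6 | $127.08 | $2.92 | $35.00 | $95.00
7 | $95.00 | $2.18 | $35.00 | $62.18
8 | $62.18 | $1.43 | $35.00 | $28.61
9 | $28.61 | $0.65 | $29.26 | $0.00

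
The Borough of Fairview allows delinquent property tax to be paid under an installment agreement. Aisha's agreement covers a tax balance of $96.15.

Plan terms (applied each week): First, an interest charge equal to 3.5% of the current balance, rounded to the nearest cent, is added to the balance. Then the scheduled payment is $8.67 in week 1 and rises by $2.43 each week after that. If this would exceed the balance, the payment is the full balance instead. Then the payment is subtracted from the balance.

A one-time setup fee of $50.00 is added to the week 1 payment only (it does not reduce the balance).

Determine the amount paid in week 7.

$23.25

Week 1: $96.15 +$3.37 interest = $99.52; pay $8.67 (+ $50.00 fee) → $90.85
Week 2: $90.85 +$3.18 interest = $94.03; pay $11.10 → $82.93
Week 3: $82.93 +$2.90 interest = $85.83; pay $13.53 → $72.30
Week 4: $72.30 +$2.53 interest = $74.83; pay $15.96 → $58.87
Week 5: $58.87 +$2.06 interest = $60.93; pay $18.39 → $42.54
Week 6: $42.54 +$1.49 interest = $44.03; pay $20.82 → $23.21
Week 7: $23.21 +$0.81 interest = $24.02; pay $23.25 → $0.77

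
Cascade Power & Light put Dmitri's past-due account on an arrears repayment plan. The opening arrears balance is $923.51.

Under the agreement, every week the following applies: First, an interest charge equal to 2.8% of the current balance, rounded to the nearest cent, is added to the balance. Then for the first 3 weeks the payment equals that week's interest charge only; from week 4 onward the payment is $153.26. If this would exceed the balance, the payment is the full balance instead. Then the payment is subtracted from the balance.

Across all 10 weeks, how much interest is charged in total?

$180.07

# | Opening | Interest | Payment | End bal
1 | $923.51 | $25.86 | $25.86 | $923.51
2 | $923.51 | $25.86 | $25.86 | $923.51
3 | $923.51 | $25.86 | $25.86 | $923.51
4 | $923.51 | $25.86 | $153.26 | $796.11
5 | $796.11 | $22.29 | $153.26 | $665.14
6 | $665.14 | $18.62 | $153.26 | $530.50
7 | $530.50 | $14.85 | $153.26 | $392.09
8 | $392.09 | $10.98 | $153.26 | $249.81
9 | $249.81 | $6.99 | $153.26 | $103.54
10 | $103.54 | $2.90 | $106.44 | $0.00
Total interest: $25.86 + $25.86 + $25.86 + $25.86 + $22.29 + $18.62 + $14.85 + $10.98 + $6.99 + $2.90 = $180.07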